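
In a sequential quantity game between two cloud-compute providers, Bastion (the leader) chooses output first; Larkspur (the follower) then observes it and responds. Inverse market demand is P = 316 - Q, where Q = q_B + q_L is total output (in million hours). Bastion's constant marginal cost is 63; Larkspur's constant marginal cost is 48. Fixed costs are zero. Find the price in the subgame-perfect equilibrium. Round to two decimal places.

Solve by backward induction. Given q_B, the follower Larkspur maximises π_L = (316 - q_B - q_L)q_L - 48q_L.
Follower FOC: 268 - q_B - 2q_L = 0, so q_L(q_B) = (268 - q_B)/2.
The leader anticipates this reaction. Substituting into P = 316 - Q gives P = 182 - (1/2)q_B, so π_B = (182 - (1/2)q_B)q_B - 63q_B.
The leader's first-order condition 119 - q_B = 0 yields q_B = 119.
Then q_L = (268 - 119)/2 = 149/2.
Total output Q = 387/2, so price P = 316 - 387/2 = 245/2.

122.50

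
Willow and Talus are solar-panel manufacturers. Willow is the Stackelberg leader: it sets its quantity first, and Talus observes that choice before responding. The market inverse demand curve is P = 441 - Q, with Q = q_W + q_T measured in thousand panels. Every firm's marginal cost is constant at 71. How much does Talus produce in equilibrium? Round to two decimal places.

Solve by backward induction. Given q_W, the follower Talus maximises π_T = (441 - q_W - q_T)q_T - 71q_T.
Setting the follower's marginal profit to zero, 370 - q_W - 2q_T = 0, i.e. q_T = (370 - q_W)/2.
Willow substitutes q_T(q_W) into its own profit: π_W = q_W(441 - q_W - (370 - q_W)/2) - 71q_W = (256 - (1/2)q_W)q_W - 71q_W.
Maximising: ∂π_W/∂q_W = 185 - q_W = 0, giving q_W = 185.
Then q_T = (370 - 185)/2 = 185/2.

92.50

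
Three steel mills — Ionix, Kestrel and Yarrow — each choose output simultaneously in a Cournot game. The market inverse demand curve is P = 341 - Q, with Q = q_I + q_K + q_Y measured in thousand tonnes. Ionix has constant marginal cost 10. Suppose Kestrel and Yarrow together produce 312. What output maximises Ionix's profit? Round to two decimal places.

With rivals' combined output fixed at 312, Ionix's profit is π_I = (341 - 312 - q_I)q_I - (10q_I) = (29 - q_I)q_I - (10q_I).
∂π_I/∂q_I = 19 - 2q_I = 0, so q_I = 19/2.

9.50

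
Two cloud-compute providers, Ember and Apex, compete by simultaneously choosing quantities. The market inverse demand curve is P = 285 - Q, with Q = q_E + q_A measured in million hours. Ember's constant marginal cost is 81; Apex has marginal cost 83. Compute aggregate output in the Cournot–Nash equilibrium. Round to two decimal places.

135.33

Ember's profit: π_E = (285 - Q)q_E - (81q_E). Setting ∂π_E/∂q_E = 0: 204 - 2q_E - (q_A) = 0.
Apex's profit: π_A = (285 - Q)q_A - (83q_A). Setting ∂π_A/∂q_A = 0: 202 - 2q_A - (q_E) = 0.
Best responses: q_E = (204 - q_A)/2, q_A = (202 - q_E)/2.
Solving the pair: q_E = 206/3, q_A = 200/3.
Total output Q = 206/3 + 200/3 = 406/3.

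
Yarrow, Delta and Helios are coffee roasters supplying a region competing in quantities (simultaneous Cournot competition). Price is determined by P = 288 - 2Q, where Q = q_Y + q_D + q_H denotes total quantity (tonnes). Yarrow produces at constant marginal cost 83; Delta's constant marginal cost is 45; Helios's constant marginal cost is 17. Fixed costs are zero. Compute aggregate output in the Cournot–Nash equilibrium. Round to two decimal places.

89.88

Yarrow's profit: π_Y = (288 - 2Q)q_Y - (83q_Y). Setting ∂π_Y/∂q_Y = 0: 205 - 4q_Y - 2(q_D + q_H) = 0.
Delta's first-order condition: 243 - 4q_D - 2(q_Y + q_H) = 0.
Helios's profit: π_H = (288 - 2Q)q_H - (17q_H). Setting ∂π_H/∂q_H = 0: 271 - 4q_H - 2(q_Y + q_D) = 0.
Adding the 3 conditions: 719 − 4Q − 4Q = 0, i.e. Q = 719/8.
Back-substituting: q_Y = (205 − 719/4)/2 = 101/8, q_D = (243 − 719/4)/2 = 253/8, q_H = (271 − 719/4)/2 = 365/8.
Total output Q = 101/8 + 253/8 + 365/8 = 719/8.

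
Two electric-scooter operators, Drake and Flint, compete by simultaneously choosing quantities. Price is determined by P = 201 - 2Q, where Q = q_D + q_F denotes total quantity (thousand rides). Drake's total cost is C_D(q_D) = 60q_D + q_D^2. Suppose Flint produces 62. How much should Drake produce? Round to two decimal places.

With the rival's output fixed at 62, Drake's profit is π_D = (201 - 2·62 - 2q_D)q_D - (60q_D + q_D²) = (77 - 2q_D)q_D - (60q_D + q_D²).
∂π_D/∂q_D = 17 - 6q_D = 0, so q_D = 17/6.

2.83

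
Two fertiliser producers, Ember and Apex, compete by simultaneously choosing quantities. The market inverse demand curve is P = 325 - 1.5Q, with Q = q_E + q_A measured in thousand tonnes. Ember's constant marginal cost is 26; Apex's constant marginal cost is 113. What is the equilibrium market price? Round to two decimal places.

154.67

Ember's profit: π_E = (325 - 1.5Q)q_E - (26q_E). Setting ∂π_E/∂q_E = 0: 299 - 3q_E - (3/2)(q_A) = 0.
Apex's profit: π_A = (325 - 1.5Q)q_A - (113q_A). Setting ∂π_A/∂q_A = 0: 212 - 3q_A - (3/2)(q_E) = 0.
Rearranging gives the reaction functions q_E = (299 - (3/2)q_A)/3 and q_A = (212 - (3/2)q_E)/3.
Substituting one into the other gives q_E = 772/9 and q_A = 250/9.
Total output Q = 1022/9, so price P = 325 - (3/2)·(1022/9) = 464/3.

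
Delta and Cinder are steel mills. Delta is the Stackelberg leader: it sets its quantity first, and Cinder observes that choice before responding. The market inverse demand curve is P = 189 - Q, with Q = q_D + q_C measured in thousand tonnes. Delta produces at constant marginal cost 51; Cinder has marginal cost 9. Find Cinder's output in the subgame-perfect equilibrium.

Solve by backward induction. Given q_D, the follower Cinder maximises π_C = (189 - q_D - q_C)q_C - 9q_C.
Setting the follower's marginal profit to zero, 180 - q_D - 2q_C = 0, i.e. q_C = (180 - q_D)/2.
The leader anticipates this reaction. Substituting into P = 189 - Q gives P = 99 - (1/2)q_D, so π_D = (99 - (1/2)q_D)q_D - 51q_D.
Maximising: ∂π_D/∂q_D = 48 - q_D = 0, giving q_D = 48.
Then q_C = (180 - 48)/2 = 66.

66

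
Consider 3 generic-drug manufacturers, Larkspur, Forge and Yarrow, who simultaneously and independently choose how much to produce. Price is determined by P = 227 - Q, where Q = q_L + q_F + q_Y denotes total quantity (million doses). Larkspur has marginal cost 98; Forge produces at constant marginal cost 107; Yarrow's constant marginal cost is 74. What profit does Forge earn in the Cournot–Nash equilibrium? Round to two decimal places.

Larkspur's profit: π_L = (227 - Q)q_L - (98q_L). Setting ∂π_L/∂q_L = 0: 129 - 2q_L - (q_F + q_Y) = 0.
Forge's first-order condition: 120 - 2q_F - (q_L + q_Y) = 0.
Yarrow's first-order condition: 153 - 2q_Y - (q_L + q_F) = 0.
Adding the 3 conditions: 402 − 2Q − 2Q = 0, i.e. Q = 201/2.
Back-substituting: q_L = (129 − 201/2) = 57/2, q_F = (120 − 201/2) = 39/2, q_Y = (153 − 201/2) = 105/2.
Price P = 227 - 201/2 = 253/2.
Forge's profit: (253/2 - 107)·(39/2) = 1521/4.

380.25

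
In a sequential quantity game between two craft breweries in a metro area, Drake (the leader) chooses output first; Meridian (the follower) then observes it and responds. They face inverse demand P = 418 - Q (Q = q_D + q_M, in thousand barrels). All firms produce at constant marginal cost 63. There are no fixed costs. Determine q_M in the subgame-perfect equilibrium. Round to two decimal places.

88.75

The follower Meridian best-responds to any q_D: π_M = (418 - Q)q_M - 63q_M.
Follower FOC: 355 - q_D - 2q_M = 0, so q_M(q_D) = (355 - q_D)/2.
Drake substitutes q_M(q_D) into its own profit: π_D = q_D(418 - q_D - (355 - q_D)/2) - 63q_D = (481/2 - (1/2)q_D)q_D - 63q_D.
Maximising: ∂π_D/∂q_D = 355/2 - q_D = 0, giving q_D = 355/2.
Then q_M = (355 - 355/2)/2 = 355/4.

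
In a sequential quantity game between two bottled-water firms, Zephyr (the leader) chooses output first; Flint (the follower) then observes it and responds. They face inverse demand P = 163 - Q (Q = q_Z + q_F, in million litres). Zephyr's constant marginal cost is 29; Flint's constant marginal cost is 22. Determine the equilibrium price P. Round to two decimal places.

60.75

Solve by backward induction. Given q_Z, the follower Flint maximises π_F = (163 - q_Z - q_F)q_F - 22q_F.
Follower FOC: 141 - q_Z - 2q_F = 0, so q_F(q_Z) = (141 - q_Z)/2.
Zephyr substitutes q_F(q_Z) into its own profit: π_Z = q_Z(163 - q_Z - (141 - q_Z)/2) - 29q_Z = (185/2 - (1/2)q_Z)q_Z - 29q_Z.
The leader's first-order condition 127/2 - q_Z = 0 yields q_Z = 127/2.
Then q_F = (141 - 127/2)/2 = 155/4.
Total output Q = 409/4, so price P = 163 - 409/4 = 243/4.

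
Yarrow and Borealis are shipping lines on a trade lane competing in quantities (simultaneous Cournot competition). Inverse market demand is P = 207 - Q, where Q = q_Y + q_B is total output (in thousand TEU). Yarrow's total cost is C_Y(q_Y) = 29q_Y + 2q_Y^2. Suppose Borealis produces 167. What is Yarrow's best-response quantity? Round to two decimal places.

With the rival's output fixed at 167, Yarrow's profit is π_Y = (207 - 167 - q_Y)q_Y - (29q_Y + 2q_Y²) = (40 - q_Y)q_Y - (29q_Y + 2q_Y²).
∂π_Y/∂q_Y = 11 - 6q_Y = 0, so q_Y = 11/6.

1.83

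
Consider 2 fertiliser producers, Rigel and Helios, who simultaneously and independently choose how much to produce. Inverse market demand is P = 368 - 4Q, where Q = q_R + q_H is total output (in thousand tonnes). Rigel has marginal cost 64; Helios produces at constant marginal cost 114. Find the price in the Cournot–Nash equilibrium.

Rigel's profit: π_R = (368 - 4Q)q_R - (64q_R). Setting ∂π_R/∂q_R = 0: 304 - 8q_R - 4(q_H) = 0.
Helios's profit: π_H = (368 - 4Q)q_H - (114q_H). Setting ∂π_H/∂q_H = 0: 254 - 8q_H - 4(q_R) = 0.
Rearranging gives the reaction functions q_R = (304 - 4q_H)/8 and q_H = (254 - 4q_R)/8.
Substituting one into the other gives q_R = 59/2 and q_H = 17.
Total output Q = 93/2, so price P = 368 - 4·(93/2) = 182.

182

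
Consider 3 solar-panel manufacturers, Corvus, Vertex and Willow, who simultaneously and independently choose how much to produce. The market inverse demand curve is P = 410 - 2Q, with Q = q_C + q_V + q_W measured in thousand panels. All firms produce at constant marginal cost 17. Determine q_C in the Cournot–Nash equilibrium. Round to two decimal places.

49.13

A representative firm's profit is π_i = q_i(410 - 2Q) - 17q_i.
First-order condition (treating rivals' output as given): 393 - 4q_i - 2·Σ_{j≠i} q_j = 0.
With identical firms every q_j equals q_i, so Σ_{j≠i} q_j = 2q_i and 393 = 8q_i, giving q_i = 393/8.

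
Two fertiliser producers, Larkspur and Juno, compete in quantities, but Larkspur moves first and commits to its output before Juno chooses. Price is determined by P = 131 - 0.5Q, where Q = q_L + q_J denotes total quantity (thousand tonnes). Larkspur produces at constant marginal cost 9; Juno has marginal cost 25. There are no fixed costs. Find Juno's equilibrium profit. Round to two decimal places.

684.50

Solve by backward induction. Given q_L, the follower Juno maximises π_J = (131 - (1/2)q_L - (1/2)q_J)q_J - 25q_J.
∂π_J/∂q_J = 106 - (1/2)q_L - q_J = 0 gives the reaction function q_J = (106 - (1/2)q_L).
The leader anticipates this reaction. Substituting into P = 131 - 0.5Q gives P = 78 - (1/4)q_L, so π_L = (78 - (1/4)q_L)q_L - 9q_L.
Maximising: ∂π_L/∂q_L = 69 - (1/2)q_L = 0, giving q_L = 138.
Then q_J = (106 - (1/2)·138) = 37.
Price P = 131 - (1/2)·175 = 87/2.
Juno's profit: (87/2 - 25)·37 = 1369/2.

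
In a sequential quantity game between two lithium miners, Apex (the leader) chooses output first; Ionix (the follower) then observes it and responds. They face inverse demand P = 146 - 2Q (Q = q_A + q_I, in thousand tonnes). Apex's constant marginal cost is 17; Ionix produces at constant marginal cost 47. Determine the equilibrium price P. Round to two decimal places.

56.75

Solve by backward induction. Given q_A, the follower Ionix maximises π_I = (146 - 2q_A - 2q_I)q_I - 47q_I.
∂π_I/∂q_I = 99 - 2q_A - 4q_I = 0 gives the reaction function q_I = (99 - 2q_A)/4.
Apex substitutes q_I(q_A) into its own profit: π_A = q_A(146 - 2q_A - (99 - 2q_A)/2) - 17q_A = (193/2 - q_A)q_A - 17q_A.
Leader FOC: 159/2 - 2q_A = 0, so q_A = 159/4.
Then q_I = (99 - 2·(159/4))/4 = 39/8.
Total output Q = 357/8, so price P = 146 - 2·(357/8) = 227/4.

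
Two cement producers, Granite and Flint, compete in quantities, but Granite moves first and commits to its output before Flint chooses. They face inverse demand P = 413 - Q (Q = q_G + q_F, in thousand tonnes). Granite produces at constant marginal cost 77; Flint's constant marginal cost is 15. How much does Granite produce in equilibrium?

Solve by backward induction. Given q_G, the follower Flint maximises π_F = (413 - q_G - q_F)q_F - 15q_F.
Follower FOC: 398 - q_G - 2q_F = 0, so q_F(q_G) = (398 - q_G)/2.
Granite substitutes q_F(q_G) into its own profit: π_G = q_G(413 - q_G - (398 - q_G)/2) - 77q_G = (214 - (1/2)q_G)q_G - 77q_G.
Maximising: ∂π_G/∂q_G = 137 - q_G = 0, giving q_G = 137.
Then q_F = (398 - 137)/2 = 261/2.

137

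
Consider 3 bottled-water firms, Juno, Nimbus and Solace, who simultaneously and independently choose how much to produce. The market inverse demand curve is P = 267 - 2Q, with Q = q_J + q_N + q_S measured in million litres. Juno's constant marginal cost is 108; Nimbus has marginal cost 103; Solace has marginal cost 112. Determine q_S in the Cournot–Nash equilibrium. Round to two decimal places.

Juno's profit: π_J = (267 - 2Q)q_J - (108q_J). Setting ∂π_J/∂q_J = 0: 159 - 4q_J - 2(q_N + q_S) = 0.
Nimbus's first-order condition: 164 - 4q_N - 2(q_J + q_S) = 0.
Solace's profit: π_S = (267 - 2Q)q_S - (112q_S). Setting ∂π_S/∂q_S = 0: 155 - 4q_S - 2(q_J + q_N) = 0.
Adding the 3 first-order conditions: 478 − 8Q = 0, so Q = 239/4.
Back-substituting: q_J = (159 − 239/2)/2 = 79/4, q_N = (164 − 239/2)/2 = 89/4, q_S = (155 − 239/2)/2 = 71/4.

17.75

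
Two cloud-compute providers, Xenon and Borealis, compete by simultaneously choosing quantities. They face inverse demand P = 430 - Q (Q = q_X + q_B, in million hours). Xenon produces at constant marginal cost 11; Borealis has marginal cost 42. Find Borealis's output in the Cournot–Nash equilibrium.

Xenon's profit: π_X = (430 - Q)q_X - (11q_X). Setting ∂π_X/∂q_X = 0: 419 - 2q_X - (q_B) = 0.
Borealis's first-order condition: 388 - 2q_B - (q_X) = 0.
So q_X = (419 - q_B)/2 and q_B = (388 - q_X)/2.
Solving the pair: q_X = 150, q_B = 119.

119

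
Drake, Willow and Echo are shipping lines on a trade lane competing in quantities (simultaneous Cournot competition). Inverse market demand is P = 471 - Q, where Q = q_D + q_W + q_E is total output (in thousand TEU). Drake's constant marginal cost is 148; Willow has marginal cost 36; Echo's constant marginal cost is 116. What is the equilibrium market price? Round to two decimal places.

192.75

Drake's profit: π_D = (471 - Q)q_D - (148q_D). Setting ∂π_D/∂q_D = 0: 323 - 2q_D - (q_W + q_E) = 0.
Willow's profit: π_W = (471 - Q)q_W - (36q_W). Setting ∂π_W/∂q_W = 0: 435 - 2q_W - (q_D + q_E) = 0.
Echo's first-order condition: 355 - 2q_E - (q_D + q_W) = 0.
Summing all 3 equations gives 1113 − 4Q = 0, hence Q = 1113/4.
Back-substituting: q_D = (323 − 1113/4) = 179/4, q_W = (435 − 1113/4) = 627/4, q_E = (355 − 1113/4) = 307/4.
Total output Q = 1113/4, so price P = 471 - 1113/4 = 771/4.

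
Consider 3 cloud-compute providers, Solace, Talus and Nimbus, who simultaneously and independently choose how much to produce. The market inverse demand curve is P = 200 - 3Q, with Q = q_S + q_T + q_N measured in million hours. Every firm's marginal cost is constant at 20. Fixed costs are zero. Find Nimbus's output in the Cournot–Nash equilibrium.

15

Each firm earns π_i = (200 - 3Q)q_i - 20q_i.
Setting ∂π_i/∂q_i = 0 with rivals' quantities fixed: 180 - 6q_i - 3·Σ_{j≠i} q_j = 0.
With identical firms every q_j equals q_i, so Σ_{j≠i} q_j = 2q_i and 180 = 12q_i, giving q_i = 15.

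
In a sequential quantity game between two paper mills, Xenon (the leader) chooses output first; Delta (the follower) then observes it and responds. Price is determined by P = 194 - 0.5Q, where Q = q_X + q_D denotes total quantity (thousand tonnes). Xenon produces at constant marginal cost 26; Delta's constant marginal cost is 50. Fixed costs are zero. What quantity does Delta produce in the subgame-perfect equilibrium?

48

The follower Delta best-responds to any q_X: π_D = (194 - 0.5Q)q_D - 50q_D.
∂π_D/∂q_D = 144 - (1/2)q_X - q_D = 0 gives the reaction function q_D = (144 - (1/2)q_X).
Xenon substitutes q_D(q_X) into its own profit: π_X = q_X(194 - (1/2)q_X - (144 - (1/2)q_X)/2) - 26q_X = (122 - (1/4)q_X)q_X - 26q_X.
Maximising: ∂π_X/∂q_X = 96 - (1/2)q_X = 0, giving q_X = 192.
Then q_D = (144 - (1/2)·192) = 48.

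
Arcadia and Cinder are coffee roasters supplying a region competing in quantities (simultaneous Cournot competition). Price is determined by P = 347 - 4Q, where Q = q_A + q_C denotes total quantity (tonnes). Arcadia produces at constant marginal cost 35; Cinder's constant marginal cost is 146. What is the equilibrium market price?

Arcadia's profit: π_A = (347 - 4Q)q_A - (35q_A). Setting ∂π_A/∂q_A = 0: 312 - 8q_A - 4(q_C) = 0.
Cinder's profit: π_C = (347 - 4Q)q_C - (146q_C). Setting ∂π_C/∂q_C = 0: 201 - 8q_C - 4(q_A) = 0.
So q_A = (312 - 4q_C)/8 and q_C = (201 - 4q_A)/8.
Substituting one into the other gives q_A = 141/4 and q_C = 15/2.
Total output Q = 171/4, so price P = 347 - 4·(171/4) = 176.

176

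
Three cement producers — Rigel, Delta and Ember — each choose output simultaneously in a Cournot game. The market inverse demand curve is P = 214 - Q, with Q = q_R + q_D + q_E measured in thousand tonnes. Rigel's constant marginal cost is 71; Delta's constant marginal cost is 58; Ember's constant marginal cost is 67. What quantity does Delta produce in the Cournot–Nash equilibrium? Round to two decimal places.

Rigel's profit: π_R = (214 - Q)q_R - (71q_R). Setting ∂π_R/∂q_R = 0: 143 - 2q_R - (q_D + q_E) = 0.
Delta's first-order condition: 156 - 2q_D - (q_R + q_E) = 0.
Ember's profit: π_E = (214 - Q)q_E - (67q_E). Setting ∂π_E/∂q_E = 0: 147 - 2q_E - (q_R + q_D) = 0.
Adding the 3 conditions: 446 − 2Q − 2Q = 0, i.e. Q = 223/2.
Back-substituting: q_R = (143 − 223/2) = 63/2, q_D = (156 − 223/2) = 89/2, q_E = (147 − 223/2) = 71/2.

44.50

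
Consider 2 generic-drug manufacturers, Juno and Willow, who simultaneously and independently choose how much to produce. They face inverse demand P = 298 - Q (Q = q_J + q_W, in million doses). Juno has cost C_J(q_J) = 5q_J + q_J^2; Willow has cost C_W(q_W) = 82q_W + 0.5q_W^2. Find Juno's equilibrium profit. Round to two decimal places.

7265.60

Juno's profit: π_J = (298 - Q)q_J - (5q_J + q_J²). Setting ∂π_J/∂q_J = 0: 293 - 4q_J - (q_W) = 0.
Willow's profit: π_W = (298 - Q)q_W - (82q_W + (1/2)q_W²). Setting ∂π_W/∂q_W = 0: 216 - 3q_W - (q_J) = 0.
So q_J = (293 - q_W)/4 and q_W = (216 - q_J)/3.
Substituting one into the other gives q_J = 663/11 and q_W = 571/11.
Price P = 298 - 1234/11 = 185.8182.
Juno's profit: 185.8182·(663/11) - 5·(663/11) - (663/11)² = 7265.6033.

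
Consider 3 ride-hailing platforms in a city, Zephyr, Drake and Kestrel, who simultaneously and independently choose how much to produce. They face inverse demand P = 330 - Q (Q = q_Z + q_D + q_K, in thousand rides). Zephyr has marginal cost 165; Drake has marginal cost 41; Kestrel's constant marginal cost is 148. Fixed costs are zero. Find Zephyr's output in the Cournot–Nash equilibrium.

6

Zephyr's profit: π_Z = (330 - Q)q_Z - (165q_Z). Setting ∂π_Z/∂q_Z = 0: 165 - 2q_Z - (q_D + q_K) = 0.
Drake's profit: π_D = (330 - Q)q_D - (41q_D). Setting ∂π_D/∂q_D = 0: 289 - 2q_D - (q_Z + q_K) = 0.
Kestrel's first-order condition: 182 - 2q_K - (q_Z + q_D) = 0.
Adding the 3 conditions: 636 − 2Q − 2Q = 0, i.e. Q = 159.
Back-substituting: q_Z = (165 − 159) = 6, q_D = (289 − 159) = 130, q_K = (182 − 159) = 23.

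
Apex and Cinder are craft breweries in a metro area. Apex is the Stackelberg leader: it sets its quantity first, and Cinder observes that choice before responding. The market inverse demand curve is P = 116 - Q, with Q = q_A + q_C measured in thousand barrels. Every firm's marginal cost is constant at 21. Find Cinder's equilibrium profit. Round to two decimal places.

564.06

Solve by backward induction. Given q_A, the follower Cinder maximises π_C = (116 - q_A - q_C)q_C - 21q_C.
Follower FOC: 95 - q_A - 2q_C = 0, so q_C(q_A) = (95 - q_A)/2.
Apex substitutes q_C(q_A) into its own profit: π_A = q_A(116 - q_A - (95 - q_A)/2) - 21q_A = (137/2 - (1/2)q_A)q_A - 21q_A.
Maximising: ∂π_A/∂q_A = 95/2 - q_A = 0, giving q_A = 95/2.
Then q_C = (95 - 95/2)/2 = 95/4.
Price P = 116 - 285/4 = 179/4.
Cinder's profit: (179/4 - 21)·(95/4) = 564.0625.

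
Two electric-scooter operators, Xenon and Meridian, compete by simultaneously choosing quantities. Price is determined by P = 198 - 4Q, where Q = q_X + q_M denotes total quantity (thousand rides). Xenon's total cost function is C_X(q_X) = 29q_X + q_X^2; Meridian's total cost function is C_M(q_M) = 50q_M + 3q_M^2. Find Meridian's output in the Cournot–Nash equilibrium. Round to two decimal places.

6.48

Xenon's profit: π_X = (198 - 4Q)q_X - (29q_X + q_X²). Setting ∂π_X/∂q_X = 0: 169 - 10q_X - 4(q_M) = 0.
Meridian's first-order condition: 148 - 14q_M - 4(q_X) = 0.
So q_X = (169 - 4q_M)/10 and q_M = (148 - 4q_X)/14.
Substituting one into the other gives q_X = 887/62 and q_M = 201/31.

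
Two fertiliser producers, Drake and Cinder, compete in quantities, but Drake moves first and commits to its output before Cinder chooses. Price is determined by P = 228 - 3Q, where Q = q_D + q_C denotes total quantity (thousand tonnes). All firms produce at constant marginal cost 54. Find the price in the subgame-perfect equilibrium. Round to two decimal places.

Solve by backward induction. Given q_D, the follower Cinder maximises π_C = (228 - 3q_D - 3q_C)q_C - 54q_C.
∂π_C/∂q_C = 174 - 3q_D - 6q_C = 0 gives the reaction function q_C = (174 - 3q_D)/6.
Drake substitutes q_C(q_D) into its own profit: π_D = q_D(228 - 3q_D - (174 - 3q_D)/2) - 54q_D = (141 - (3/2)q_D)q_D - 54q_D.
Maximising: ∂π_D/∂q_D = 87 - 3q_D = 0, giving q_D = 29.
Then q_C = (174 - 3·29)/6 = 29/2.
Total output Q = 87/2, so price P = 228 - 3·(87/2) = 195/2.

97.50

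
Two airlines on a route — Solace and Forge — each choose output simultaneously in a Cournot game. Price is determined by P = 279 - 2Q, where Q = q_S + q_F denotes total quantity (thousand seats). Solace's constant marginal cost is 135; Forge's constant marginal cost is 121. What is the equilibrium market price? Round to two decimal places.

178.33

Solace's profit: π_S = (279 - 2Q)q_S - (135q_S). Setting ∂π_S/∂q_S = 0: 144 - 4q_S - 2(q_F) = 0.
Forge's profit: π_F = (279 - 2Q)q_F - (121q_F). Setting ∂π_F/∂q_F = 0: 158 - 4q_F - 2(q_S) = 0.
Rearranging gives the reaction functions q_S = (144 - 2q_F)/4 and q_F = (158 - 2q_S)/4.
Solving the pair: q_S = 65/3, q_F = 86/3.
Total output Q = 151/3, so price P = 279 - 2·(151/3) = 535/3.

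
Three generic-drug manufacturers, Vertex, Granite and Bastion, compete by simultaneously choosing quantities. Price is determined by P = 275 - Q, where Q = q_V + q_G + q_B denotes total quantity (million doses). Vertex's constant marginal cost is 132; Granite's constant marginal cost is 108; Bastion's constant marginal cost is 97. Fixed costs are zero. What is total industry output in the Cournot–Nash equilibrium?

Vertex's profit: π_V = (275 - Q)q_V - (132q_V). Setting ∂π_V/∂q_V = 0: 143 - 2q_V - (q_G + q_B) = 0.
Granite's first-order condition: 167 - 2q_G - (q_V + q_B) = 0.
Bastion's first-order condition: 178 - 2q_B - (q_V + q_G) = 0.
Summing all 3 equations gives 488 − 4Q = 0, hence Q = 122.
Back-substituting: q_V = (143 − 122) = 21, q_G = (167 − 122) = 45, q_B = (178 − 122) = 56.
Total output Q = 21 + 45 + 56 = 122.

122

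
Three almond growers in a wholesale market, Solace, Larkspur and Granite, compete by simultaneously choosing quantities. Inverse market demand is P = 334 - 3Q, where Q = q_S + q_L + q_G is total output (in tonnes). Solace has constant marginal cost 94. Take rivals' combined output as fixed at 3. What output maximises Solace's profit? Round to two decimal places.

With rivals' combined output fixed at 3, Solace's profit is π_S = (334 - 3·3 - 3q_S)q_S - (94q_S) = (325 - 3q_S)q_S - (94q_S).
∂π_S/∂q_S = 231 - 6q_S = 0, so q_S = 77/2.

38.50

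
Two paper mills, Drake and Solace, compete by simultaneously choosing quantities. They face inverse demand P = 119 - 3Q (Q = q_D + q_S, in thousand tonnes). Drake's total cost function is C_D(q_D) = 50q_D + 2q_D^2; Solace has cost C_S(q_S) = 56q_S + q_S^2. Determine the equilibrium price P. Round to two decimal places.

85.79

Drake's profit: π_D = (119 - 3Q)q_D - (50q_D + 2q_D²). Setting ∂π_D/∂q_D = 0: 69 - 10q_D - 3(q_S) = 0.
Solace's profit: π_S = (119 - 3Q)q_S - (56q_S + q_S²). Setting ∂π_S/∂q_S = 0: 63 - 8q_S - 3(q_D) = 0.
Best responses: q_D = (69 - 3q_S)/10, q_S = (63 - 3q_D)/8.
Solving the pair: q_D = 363/71, q_S = 423/71.
Total output Q = 786/71, so price P = 119 - 3·(786/71) = 85.7887.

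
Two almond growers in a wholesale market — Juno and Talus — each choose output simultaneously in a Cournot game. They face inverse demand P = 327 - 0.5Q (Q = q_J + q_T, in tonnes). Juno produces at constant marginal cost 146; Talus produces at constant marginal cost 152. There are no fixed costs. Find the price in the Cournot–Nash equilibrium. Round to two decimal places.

Juno's profit: π_J = (327 - 0.5Q)q_J - (146q_J). Setting ∂π_J/∂q_J = 0: 181 - q_J - (1/2)(q_T) = 0.
Talus's first-order condition: 175 - q_T - (1/2)(q_J) = 0.
So q_J = (181 - (1/2)q_T) and q_T = (175 - (1/2)q_J).
Solving the pair: q_J = 374/3, q_T = 338/3.
Total output Q = 712/3, so price P = 327 - (1/2)·(712/3) = 625/3.

208.33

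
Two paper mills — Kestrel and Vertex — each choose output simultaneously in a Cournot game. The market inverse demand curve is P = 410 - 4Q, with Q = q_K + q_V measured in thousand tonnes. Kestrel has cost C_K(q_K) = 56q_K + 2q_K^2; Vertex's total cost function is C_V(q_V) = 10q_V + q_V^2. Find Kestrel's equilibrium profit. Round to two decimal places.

2087.80

Kestrel's profit: π_K = (410 - 4Q)q_K - (56q_K + 2q_K²). Setting ∂π_K/∂q_K = 0: 354 - 12q_K - 4(q_V) = 0.
Vertex's first-order condition: 400 - 10q_V - 4(q_K) = 0.
Rearranging gives the reaction functions q_K = (354 - 4q_V)/12 and q_V = (400 - 4q_K)/10.
Substituting one into the other gives q_K = 485/26 and q_V = 423/13.
Price P = 410 - 4·(1331/26) = 205.2308.
Kestrel's profit: 205.2308·(485/26) - 56·(485/26) - 2(485/26)² = 2087.7959.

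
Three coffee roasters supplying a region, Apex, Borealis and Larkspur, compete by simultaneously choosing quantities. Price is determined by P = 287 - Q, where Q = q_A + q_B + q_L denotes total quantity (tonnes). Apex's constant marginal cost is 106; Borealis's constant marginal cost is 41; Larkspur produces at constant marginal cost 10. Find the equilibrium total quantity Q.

176

Apex's profit: π_A = (287 - Q)q_A - (106q_A). Setting ∂π_A/∂q_A = 0: 181 - 2q_A - (q_B + q_L) = 0.
Borealis's first-order condition: 246 - 2q_B - (q_A + q_L) = 0.
Larkspur's profit: π_L = (287 - Q)q_L - (10q_L). Setting ∂π_L/∂q_L = 0: 277 - 2q_L - (q_A + q_B) = 0.
Adding the 3 conditions: 704 − 2Q − 2Q = 0, i.e. Q = 176.
Back-substituting: q_A = (181 − 176) = 5, q_B = (246 − 176) = 70, q_L = (277 − 176) = 101.
Total output Q = 5 + 70 + 101 = 176.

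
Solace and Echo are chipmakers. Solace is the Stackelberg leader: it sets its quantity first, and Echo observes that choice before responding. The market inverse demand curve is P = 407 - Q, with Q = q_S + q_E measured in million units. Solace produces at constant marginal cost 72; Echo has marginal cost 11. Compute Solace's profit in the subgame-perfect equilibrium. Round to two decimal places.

Solve by backward induction. Given q_S, the follower Echo maximises π_E = (407 - q_S - q_E)q_E - 11q_E.
Follower FOC: 396 - q_S - 2q_E = 0, so q_E(q_S) = (396 - q_S)/2.
The leader anticipates this reaction. Substituting into P = 407 - Q gives P = 209 - (1/2)q_S, so π_S = (209 - (1/2)q_S)q_S - 72q_S.
Leader FOC: 137 - q_S = 0, so q_S = 137.
Then q_E = (396 - 137)/2 = 259/2.
Price P = 407 - 533/2 = 281/2.
Solace's profit: (281/2 - 72)·137 = 9384.5000.

9384.50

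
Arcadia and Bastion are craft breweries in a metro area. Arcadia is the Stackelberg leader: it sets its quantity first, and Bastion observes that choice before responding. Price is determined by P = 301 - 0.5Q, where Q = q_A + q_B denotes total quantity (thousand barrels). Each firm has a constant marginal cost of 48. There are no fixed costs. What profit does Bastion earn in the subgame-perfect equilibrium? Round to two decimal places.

Solve by backward induction. Given q_A, the follower Bastion maximises π_B = (301 - (1/2)q_A - (1/2)q_B)q_B - 48q_B.
∂π_B/∂q_B = 253 - (1/2)q_A - q_B = 0 gives the reaction function q_B = (253 - (1/2)q_A).
Arcadia substitutes q_B(q_A) into its own profit: π_A = q_A(301 - (1/2)q_A - (253 - (1/2)q_A)/2) - 48q_A = (349/2 - (1/4)q_A)q_A - 48q_A.
The leader's first-order condition 253/2 - (1/2)q_A = 0 yields q_A = 253.
Then q_B = (253 - (1/2)·253) = 253/2.
Price P = 301 - (1/2)·(759/2) = 445/4.
Bastion's profit: (445/4 - 48)·(253/2) = 8001.1250.

8001.13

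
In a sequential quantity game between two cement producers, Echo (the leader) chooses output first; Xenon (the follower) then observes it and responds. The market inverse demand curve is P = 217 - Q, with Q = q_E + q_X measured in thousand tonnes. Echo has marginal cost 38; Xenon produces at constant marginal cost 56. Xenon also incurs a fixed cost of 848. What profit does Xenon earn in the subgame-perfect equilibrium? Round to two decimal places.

128.56

Solve by backward induction. Given q_E, the follower Xenon maximises π_X = (217 - q_E - q_X)q_X - 56q_X.
Setting the follower's marginal profit to zero, 161 - q_E - 2q_X = 0, i.e. q_X = (161 - q_E)/2.
The leader anticipates this reaction. Substituting into P = 217 - Q gives P = 273/2 - (1/2)q_E, so π_E = (273/2 - (1/2)q_E)q_E - 38q_E.
The leader's first-order condition 197/2 - q_E = 0 yields q_E = 197/2.
Then q_X = (161 - 197/2)/2 = 125/4.
Price P = 217 - 519/4 = 349/4.
Xenon's profit: (349/4 - 56)·(125/4) - 848 = 128.5625.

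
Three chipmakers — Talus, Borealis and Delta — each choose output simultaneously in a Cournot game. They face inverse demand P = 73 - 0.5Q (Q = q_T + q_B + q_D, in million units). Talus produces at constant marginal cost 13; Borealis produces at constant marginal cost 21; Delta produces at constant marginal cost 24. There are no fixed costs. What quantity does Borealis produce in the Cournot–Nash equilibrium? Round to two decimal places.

23.50

Talus's profit: π_T = (73 - 0.5Q)q_T - (13q_T). Setting ∂π_T/∂q_T = 0: 60 - q_T - (1/2)(q_B + q_D) = 0.
Borealis's first-order condition: 52 - q_B - (1/2)(q_T + q_D) = 0.
Delta's first-order condition: 49 - q_D - (1/2)(q_T + q_B) = 0.
Adding the 3 first-order conditions: 161 − 2Q = 0, so Q = 161/2.
Back-substituting: q_T = (60 − 161/4)/(1/2) = 79/2, q_B = (52 − 161/4)/(1/2) = 47/2, q_D = (49 − 161/4)/(1/2) = 35/2.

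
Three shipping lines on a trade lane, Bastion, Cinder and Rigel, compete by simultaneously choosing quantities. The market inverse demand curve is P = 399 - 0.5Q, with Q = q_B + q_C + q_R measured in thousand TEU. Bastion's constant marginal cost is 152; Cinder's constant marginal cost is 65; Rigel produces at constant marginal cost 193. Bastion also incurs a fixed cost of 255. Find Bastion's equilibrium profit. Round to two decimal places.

4795.13

Bastion's profit: π_B = (399 - 0.5Q)q_B - (152q_B). Setting ∂π_B/∂q_B = 0: 247 - q_B - (1/2)(q_C + q_R) = 0.
Cinder's profit: π_C = (399 - 0.5Q)q_C - (65q_C). Setting ∂π_C/∂q_C = 0: 334 - q_C - (1/2)(q_B + q_R) = 0.
Rigel's first-order condition: 206 - q_R - (1/2)(q_B + q_C) = 0.
Adding the 3 conditions: 787 − Q − Q = 0, i.e. Q = 787/2.
Back-substituting: q_B = (247 − 787/4)/(1/2) = 201/2, q_C = (334 − 787/4)/(1/2) = 549/2, q_R = (206 − 787/4)/(1/2) = 37/2.
Price P = 399 - (1/2)·(787/2) = 809/4.
Bastion's profit: (809/4 - 152)·(201/2) - 255 = 4795.1250.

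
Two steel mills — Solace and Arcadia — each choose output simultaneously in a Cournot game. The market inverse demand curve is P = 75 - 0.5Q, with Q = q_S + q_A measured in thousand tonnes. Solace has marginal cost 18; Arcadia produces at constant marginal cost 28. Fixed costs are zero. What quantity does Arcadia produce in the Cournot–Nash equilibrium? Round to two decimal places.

Solace's profit: π_S = (75 - 0.5Q)q_S - (18q_S). Setting ∂π_S/∂q_S = 0: 57 - q_S - (1/2)(q_A) = 0.
Arcadia's profit: π_A = (75 - 0.5Q)q_A - (28q_A). Setting ∂π_A/∂q_A = 0: 47 - q_A - (1/2)(q_S) = 0.
So q_S = (57 - (1/2)q_A) and q_A = (47 - (1/2)q_S).
Substituting one into the other gives q_S = 134/3 and q_A = 74/3.

24.67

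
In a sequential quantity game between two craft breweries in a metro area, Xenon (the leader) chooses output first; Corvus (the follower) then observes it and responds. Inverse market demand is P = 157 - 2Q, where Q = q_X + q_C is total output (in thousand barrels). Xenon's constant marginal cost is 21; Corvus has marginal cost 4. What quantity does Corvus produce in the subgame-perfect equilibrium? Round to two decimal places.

Solve by backward induction. Given q_X, the follower Corvus maximises π_C = (157 - 2q_X - 2q_C)q_C - 4q_C.
Follower FOC: 153 - 2q_X - 4q_C = 0, so q_C(q_X) = (153 - 2q_X)/4.
Xenon substitutes q_C(q_X) into its own profit: π_X = q_X(157 - 2q_X - (153 - 2q_X)/2) - 21q_X = (161/2 - q_X)q_X - 21q_X.
Maximising: ∂π_X/∂q_X = 119/2 - 2q_X = 0, giving q_X = 119/4.
Then q_C = (153 - 2·(119/4))/4 = 187/8.

23.38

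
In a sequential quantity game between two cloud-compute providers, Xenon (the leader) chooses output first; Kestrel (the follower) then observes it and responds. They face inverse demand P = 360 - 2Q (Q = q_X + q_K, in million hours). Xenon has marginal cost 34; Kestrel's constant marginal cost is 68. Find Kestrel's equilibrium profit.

Solve by backward induction. Given q_X, the follower Kestrel maximises π_K = (360 - 2q_X - 2q_K)q_K - 68q_K.
Follower FOC: 292 - 2q_X - 4q_K = 0, so q_K(q_X) = (292 - 2q_X)/4.
Xenon substitutes q_K(q_X) into its own profit: π_X = q_X(360 - 2q_X - (292 - 2q_X)/2) - 34q_X = (214 - q_X)q_X - 34q_X.
Maximising: ∂π_X/∂q_X = 180 - 2q_X = 0, giving q_X = 90.
Then q_K = (292 - 2·90)/4 = 28.
Price P = 360 - 2·118 = 124.
Kestrel's profit: (124 - 68)·28 = 1568.

1568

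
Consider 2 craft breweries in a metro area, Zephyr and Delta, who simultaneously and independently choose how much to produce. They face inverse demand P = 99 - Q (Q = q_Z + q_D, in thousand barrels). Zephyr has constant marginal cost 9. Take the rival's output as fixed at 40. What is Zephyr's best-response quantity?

25

With the rival's output fixed at 40, Zephyr's profit is π_Z = (99 - 40 - q_Z)q_Z - (9q_Z) = (59 - q_Z)q_Z - (9q_Z).
∂π_Z/∂q_Z = 50 - 2q_Z = 0, so q_Z = 25.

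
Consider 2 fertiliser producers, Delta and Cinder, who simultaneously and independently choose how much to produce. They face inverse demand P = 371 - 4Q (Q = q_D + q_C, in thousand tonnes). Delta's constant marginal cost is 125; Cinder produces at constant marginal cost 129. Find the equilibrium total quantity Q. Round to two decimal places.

Delta's profit: π_D = (371 - 4Q)q_D - (125q_D). Setting ∂π_D/∂q_D = 0: 246 - 8q_D - 4(q_C) = 0.
Cinder's profit: π_C = (371 - 4Q)q_C - (129q_C). Setting ∂π_C/∂q_C = 0: 242 - 8q_C - 4(q_D) = 0.
So q_D = (246 - 4q_C)/8 and q_C = (242 - 4q_D)/8.
Substituting one into the other gives q_D = 125/6 and q_C = 119/6.
Total output Q = 125/6 + 119/6 = 122/3.

40.67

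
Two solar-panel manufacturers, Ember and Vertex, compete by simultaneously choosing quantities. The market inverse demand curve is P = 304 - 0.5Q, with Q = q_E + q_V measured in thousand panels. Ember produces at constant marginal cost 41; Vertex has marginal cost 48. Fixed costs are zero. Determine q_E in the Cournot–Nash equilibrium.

180

Ember's profit: π_E = (304 - 0.5Q)q_E - (41q_E). Setting ∂π_E/∂q_E = 0: 263 - q_E - (1/2)(q_V) = 0.
Vertex's first-order condition: 256 - q_V - (1/2)(q_E) = 0.
Rearranging gives the reaction functions q_E = (263 - (1/2)q_V) and q_V = (256 - (1/2)q_E).
Substituting one into the other gives q_E = 180 and q_V = 166.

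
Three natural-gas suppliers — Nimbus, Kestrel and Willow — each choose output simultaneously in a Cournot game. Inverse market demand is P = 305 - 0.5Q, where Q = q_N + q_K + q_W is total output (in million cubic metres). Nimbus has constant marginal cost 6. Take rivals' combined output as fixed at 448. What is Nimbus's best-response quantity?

75

With rivals' combined output fixed at 448, Nimbus's profit is π_N = (305 - (1/2)·448 - (1/2)q_N)q_N - (6q_N) = (81 - (1/2)q_N)q_N - (6q_N).
∂π_N/∂q_N = 75 - q_N = 0, so q_N = 75.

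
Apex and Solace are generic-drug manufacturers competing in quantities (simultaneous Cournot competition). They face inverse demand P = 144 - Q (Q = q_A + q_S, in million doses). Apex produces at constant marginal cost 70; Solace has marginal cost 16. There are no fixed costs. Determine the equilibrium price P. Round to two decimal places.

Apex's profit: π_A = (144 - Q)q_A - (70q_A). Setting ∂π_A/∂q_A = 0: 74 - 2q_A - (q_S) = 0.
Solace's first-order condition: 128 - 2q_S - (q_A) = 0.
Rearranging gives the reaction functions q_A = (74 - q_S)/2 and q_S = (128 - q_A)/2.
Substituting one into the other gives q_A = 20/3 and q_S = 182/3.
Total output Q = 202/3, so price P = 144 - 202/3 = 230/3.

76.67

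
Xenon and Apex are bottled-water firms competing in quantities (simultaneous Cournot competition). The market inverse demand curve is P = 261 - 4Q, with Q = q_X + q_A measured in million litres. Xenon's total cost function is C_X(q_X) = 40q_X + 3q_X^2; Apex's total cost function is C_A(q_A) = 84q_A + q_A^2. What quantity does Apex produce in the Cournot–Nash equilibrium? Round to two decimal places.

Xenon's profit: π_X = (261 - 4Q)q_X - (40q_X + 3q_X²). Setting ∂π_X/∂q_X = 0: 221 - 14q_X - 4(q_A) = 0.
Apex's first-order condition: 177 - 10q_A - 4(q_X) = 0.
Best responses: q_X = (221 - 4q_A)/14, q_A = (177 - 4q_X)/10.
Substituting one into the other gives q_X = 751/62 and q_A = 797/62.

12.85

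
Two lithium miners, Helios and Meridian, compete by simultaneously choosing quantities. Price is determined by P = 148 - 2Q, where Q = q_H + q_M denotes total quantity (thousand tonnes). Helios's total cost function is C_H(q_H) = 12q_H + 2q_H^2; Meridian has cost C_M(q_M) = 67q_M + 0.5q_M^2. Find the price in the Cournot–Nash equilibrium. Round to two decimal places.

Helios's profit: π_H = (148 - 2Q)q_H - (12q_H + 2q_H²). Setting ∂π_H/∂q_H = 0: 136 - 8q_H - 2(q_M) = 0.
Meridian's first-order condition: 81 - 5q_M - 2(q_H) = 0.
Rearranging gives the reaction functions q_H = (136 - 2q_M)/8 and q_M = (81 - 2q_H)/5.
Substituting one into the other gives q_H = 259/18 and q_M = 94/9.
Total output Q = 149/6, so price P = 148 - 2·(149/6) = 295/3.

98.33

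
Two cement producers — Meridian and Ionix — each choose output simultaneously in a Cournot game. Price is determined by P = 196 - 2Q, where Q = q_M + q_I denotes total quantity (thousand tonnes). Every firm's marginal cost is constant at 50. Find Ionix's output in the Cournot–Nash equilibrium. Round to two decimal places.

Each firm earns π_i = (196 - 2Q)q_i - 50q_i.
First-order condition (treating rivals' output as given): 146 - 4q_i - 2q_j = 0.
By symmetry each firm produces the same amount; substituting q_j = q_i yields q_i = 146/6 = 73/3.

24.33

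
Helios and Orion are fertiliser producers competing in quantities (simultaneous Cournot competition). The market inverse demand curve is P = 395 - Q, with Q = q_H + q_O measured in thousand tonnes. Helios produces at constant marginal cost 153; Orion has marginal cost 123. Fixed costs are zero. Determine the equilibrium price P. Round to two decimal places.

Helios's profit: π_H = (395 - Q)q_H - (153q_H). Setting ∂π_H/∂q_H = 0: 242 - 2q_H - (q_O) = 0.
Orion's first-order condition: 272 - 2q_O - (q_H) = 0.
Best responses: q_H = (242 - q_O)/2, q_O = (272 - q_H)/2.
Substituting one into the other gives q_H = 212/3 and q_O = 302/3.
Total output Q = 514/3, so price P = 395 - 514/3 = 671/3.

223.67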